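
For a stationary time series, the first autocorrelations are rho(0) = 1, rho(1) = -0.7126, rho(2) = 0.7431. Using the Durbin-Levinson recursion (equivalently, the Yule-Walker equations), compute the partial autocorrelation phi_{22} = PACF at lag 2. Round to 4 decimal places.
\phi_{22} = 0.4781

The PACF at lag k is phi_{kk}, the last component of the solution
to the Yule-Walker system G_k phi = r_k where
  (G_k)_{ij} = rho(|i - j|), (r_k)_i = rho(i), i,j = 1..k.
Equivalently, Durbin-Levinson gives phi_{kk} iteratively:
  phi_{11} = rho(1)
  phi_{kk} = [rho(k) - sum_{j=1..k-1} phi_{k-1,j} rho(k-j)]
            / [1 - sum_{j=1..k-1} phi_{k-1,j} rho(j)],
  phi_{k,j} = phi_{k-1,j} - phi_{kk} phi_{k-1,k-j},  j = 1..k-1.
Step k = 1:
  phi_11 = rho(1) = -0.7126.
Step k = 2:
  phi_22 = [rho(2) - phi_11 rho(1)] / [1 - phi_11 rho(1)] = [0.7431 - (-0.7126)(-0.7126)] / [1 - (-0.7126)(-0.7126)]
         = 0.23530124 / 0.49220124 = 0.4781.
Therefore phi_{22} = 0.4781.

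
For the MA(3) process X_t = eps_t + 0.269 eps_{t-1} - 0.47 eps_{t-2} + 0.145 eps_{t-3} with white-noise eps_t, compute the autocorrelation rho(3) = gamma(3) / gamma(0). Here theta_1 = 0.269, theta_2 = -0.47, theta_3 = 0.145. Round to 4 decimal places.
\rho(3) = 0.1103

For an MA(q) process with theta_0 = 1, the autocovariance is
  gamma(k) = sigma^2 * sum_{i=0..q-k} theta_i * theta_{i+k},
and rho(k) = gamma(k) / gamma(0). Sigma^2 cancels.
  numerator   = (1)*(0.145) = 0.145.
  denominator = (1)^2 + (0.269)^2 + (-0.47)^2 + (0.145)^2 = 1.314286.
  rho(3) = 0.145 / 1.314286 = 0.1103.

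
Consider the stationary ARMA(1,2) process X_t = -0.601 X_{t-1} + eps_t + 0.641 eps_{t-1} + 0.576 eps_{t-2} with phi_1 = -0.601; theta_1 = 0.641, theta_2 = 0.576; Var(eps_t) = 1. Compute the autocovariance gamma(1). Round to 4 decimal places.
\gamma(1) = -0.2246

Multiply the model equation by X_{t-k} and take expectations. With theta_0 = psi_0 = 1 and psi_j the MA(infinity) weights, this gives
  gamma(k) - sum_i phi_i gamma(k-i) = c_k,
  c_k = sigma^2 * sum_{j=k..q} theta_j psi_{j-k}   (c_k = 0 for k > q),
using gamma(-m) = gamma(m).
psi-weights needed (psi_j = theta_j + sum_i phi_i psi_{j-i}):
  psi_1 = theta_1 + phi_1 = 0.641 + (-0.601) = 0.04
  psi_2 = theta_2 + phi_1 psi_1 = 0.576 + (-0.601)(0.04) = 0.55196
Right-hand sides:
  c_0 = sigma^2 (1 + theta_1 psi_1 + theta_2 psi_2) = 1 * (1 + (0.641)(0.04) + (0.576)(0.55196)) = 1 * 1.343569 = 1.343569
  c_1 = sigma^2 (theta_1 + theta_2 psi_1) = 1 * (0.641 + (0.576)(0.04)) = 0.66404
  c_2 = sigma^2 theta_2 = 1 * (0.576) = 0.576
Equations for k = 0 and k = 1 (AR order 1):
  gamma(0) = phi_1 gamma(1) + c_0
  gamma(1) = phi_1 gamma(0) + c_1
Substituting the second into the first: gamma(0) (1 - phi_1^2) = c_0 + phi_1 c_1, so
  gamma(0) = (c_0 + phi_1 c_1) / (1 - phi_1^2) = (1.343569 + (-0.601)(0.66404)) / (1 - (-0.601)^2) = 0.944481 / 0.638799 = 1.478526.
  gamma(1) = phi_1 gamma(0) + c_1 = (-0.601)(1.478526) + (0.66404) = -0.224554.
Therefore gamma(1) = -0.2246 (to 4 decimal places).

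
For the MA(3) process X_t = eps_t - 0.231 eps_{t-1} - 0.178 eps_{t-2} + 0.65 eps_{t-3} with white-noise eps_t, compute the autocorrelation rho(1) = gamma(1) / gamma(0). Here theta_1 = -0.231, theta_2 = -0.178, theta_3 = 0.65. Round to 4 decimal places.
\rho(1) = -0.2027

For an MA(q) process with theta_0 = 1, the autocovariance is
  gamma(k) = sigma^2 * sum_{i=0..q-k} theta_i * theta_{i+k},
and rho(k) = gamma(k) / gamma(0). Sigma^2 cancels.
  numerator   = (1)*(-0.231) + (-0.231)*(-0.178) + (-0.178)*(0.65) = -0.305582.
  denominator = (1)^2 + (-0.231)^2 + (-0.178)^2 + (0.65)^2 = 1.507545.
  rho(1) = -0.305582 / 1.507545 = -0.2027.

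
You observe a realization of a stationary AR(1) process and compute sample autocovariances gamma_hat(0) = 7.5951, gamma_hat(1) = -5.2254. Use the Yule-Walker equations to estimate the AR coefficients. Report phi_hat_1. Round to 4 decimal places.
\hat\phi_{1} = -0.6880

The Yule-Walker equations for an AR(p) process read, in matrix form,
  Gamma_p phi = r_p,   with   (Gamma_p)_{ij} = gamma(|i - j|),
                       (r_p)_i = gamma(i),   i,j = 1..p.
Substitute the sample gammas (Toeplitz matrix and right-hand side of size 1):
  Gamma_p = [[7.5951]]
  r_p     = [-5.2254]
With p = 1 this is the single equation gamma(0) phi_1 = gamma(1):
  phi_hat_1 = gamma(1) / gamma(0) = -5.2254 / 7.5951 = -0.6880.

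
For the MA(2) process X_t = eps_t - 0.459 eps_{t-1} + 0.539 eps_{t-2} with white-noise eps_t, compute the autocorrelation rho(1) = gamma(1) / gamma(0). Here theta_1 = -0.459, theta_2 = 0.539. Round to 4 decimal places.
\rho(1) = -0.4706

For an MA(q) process with theta_0 = 1, the autocovariance is
  gamma(k) = sigma^2 * sum_{i=0..q-k} theta_i * theta_{i+k},
and rho(k) = gamma(k) / gamma(0). Sigma^2 cancels.
  numerator   = (1)*(-0.459) + (-0.459)*(0.539) = -0.706401.
  denominator = (1)^2 + (-0.459)^2 + (0.539)^2 = 1.501202.
  rho(1) = -0.706401 / 1.501202 = -0.4706.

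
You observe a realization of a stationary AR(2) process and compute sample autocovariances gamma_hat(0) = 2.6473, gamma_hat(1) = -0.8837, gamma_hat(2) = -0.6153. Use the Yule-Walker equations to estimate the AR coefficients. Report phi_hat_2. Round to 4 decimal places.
\hat\phi_{2} = -0.3870

The Yule-Walker equations for an AR(p) process read, in matrix form,
  Gamma_p phi = r_p,   with   (Gamma_p)_{ij} = gamma(|i - j|),
                       (r_p)_i = gamma(i),   i,j = 1..p.
Substitute the sample gammas (Toeplitz matrix and right-hand side of size 2):
  Gamma_p = [[2.6473, -0.8837], [-0.8837, 2.6473]]
  r_p     = [-0.8837, -0.6153]
Written out:
  2.6473 phi_1 - 0.8837 phi_2 = -0.8837
  -0.8837 phi_1 + 2.6473 phi_2 = -0.6153
Solve by Cramer's rule:
  det = gamma(0)^2 - gamma(1)^2 = (2.6473)^2 - (-0.8837)^2 = 7.00819729 - 0.78092569 = 6.2272716
  phi_hat_1 = [gamma(1) gamma(0) - gamma(1) gamma(2)] / det = [(-0.8837)(2.6473) - (-0.8837)(-0.6153)] / 6.2272716 = -2.88315962 / 6.2272716 = -0.463
  phi_hat_2 = [gamma(0) gamma(2) - gamma(1)^2] / det = [(2.6473)(-0.6153) - (-0.8837)^2] / 6.2272716 = -2.40980938 / 6.2272716 = -0.387
So phi_hat = [-0.4630, -0.3870].
Therefore phi_hat_2 = -0.3870.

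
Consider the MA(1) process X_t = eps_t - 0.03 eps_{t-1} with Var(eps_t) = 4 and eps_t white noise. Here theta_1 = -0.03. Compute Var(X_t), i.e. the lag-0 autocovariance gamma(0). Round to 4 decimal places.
\gamma(0) = 4.0036

For an MA(q) process X_t = eps_t + sum_i theta_i eps_{t-i} with
Var(eps_t) = sigma^2, the variance is
  gamma(0) = sigma^2 * (1 + sum_i theta_i^2).
  sum_i theta_i^2 = (-0.03)^2 = 0.0009.
  gamma(0) = 4 * (1 + 0.0009) = 4 * 1.0009 = 4.0036.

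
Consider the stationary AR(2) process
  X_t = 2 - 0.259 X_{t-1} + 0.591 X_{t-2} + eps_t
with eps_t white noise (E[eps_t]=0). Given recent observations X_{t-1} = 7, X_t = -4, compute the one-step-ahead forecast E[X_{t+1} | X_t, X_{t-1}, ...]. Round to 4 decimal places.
E[X_{t+1} \mid \mathcal F_t] = 7.1730

For an AR(p) model X_t = c + sum_i phi_i X_{t-i} + eps_t, the
one-step-ahead conditional mean is
  E[X_{t+1} | X_t, ...] = c + sum_i phi_i X_{t+1-i}.
Substitute known values:
  E[X_{t+1} | ...] = 2 + (-0.259) * (-4) + (0.591) * (7)
                   = 7.1730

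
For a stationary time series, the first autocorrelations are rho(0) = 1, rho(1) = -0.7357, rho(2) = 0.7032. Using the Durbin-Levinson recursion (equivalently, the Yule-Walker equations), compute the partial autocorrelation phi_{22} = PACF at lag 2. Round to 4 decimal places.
\phi_{22} = 0.3530

The PACF at lag k is phi_{kk}, the last component of the solution
to the Yule-Walker system G_k phi = r_k where
  (G_k)_{ij} = rho(|i - j|), (r_k)_i = rho(i), i,j = 1..k.
Equivalently, Durbin-Levinson gives phi_{kk} iteratively:
  phi_{11} = rho(1)
  phi_{kk} = [rho(k) - sum_{j=1..k-1} phi_{k-1,j} rho(k-j)]
            / [1 - sum_{j=1..k-1} phi_{k-1,j} rho(j)],
  phi_{k,j} = phi_{k-1,j} - phi_{kk} phi_{k-1,k-j},  j = 1..k-1.
Step k = 1:
  phi_11 = rho(1) = -0.7357.
Step k = 2:
  phi_22 = [rho(2) - phi_11 rho(1)] / [1 - phi_11 rho(1)] = [0.7032 - (-0.7357)(-0.7357)] / [1 - (-0.7357)(-0.7357)]
         = 0.16194551 / 0.45874551 = 0.353.
Therefore phi_{22} = 0.3530.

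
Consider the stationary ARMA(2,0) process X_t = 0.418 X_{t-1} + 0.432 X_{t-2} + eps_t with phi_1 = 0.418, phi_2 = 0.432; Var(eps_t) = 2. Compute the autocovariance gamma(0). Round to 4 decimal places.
\gamma(0) = 5.3637

Multiply the model equation by X_{t-k} and take expectations. With theta_0 = psi_0 = 1 and psi_j the MA(infinity) weights, this gives
  gamma(k) - sum_i phi_i gamma(k-i) = c_k,
  c_k = sigma^2 * sum_{j=k..q} theta_j psi_{j-k}   (c_k = 0 for k > q),
using gamma(-m) = gamma(m).
Pure AR (q = 0): c_0 = sigma^2 = 2, c_k = 0 for k >= 1.
Equations for k = 0, 1, 2 (AR order 2, c_2 = 0):
  (E0) gamma(0) = phi_1 gamma(1) + phi_2 gamma(2) + c_0
  (E1) gamma(1) = phi_1 gamma(0) + phi_2 gamma(1) + c_1
  (E2) gamma(2) = phi_1 gamma(1) + phi_2 gamma(0)
From (E1): gamma(1) = A gamma(0) + B with
  A = phi_1 / (1 - phi_2) = 0.418 / 0.568 = 0.735915,   B = c_1 / (1 - phi_2) = 0 / 0.568 = 0.
Insert (E2) into (E0): gamma(0) (1 - phi_2^2) = phi_1 (1 + phi_2) gamma(1) + c_0.
  phi_1 (1 + phi_2) = (0.418)(1.432) = 0.598576,   1 - phi_2^2 = 0.813376.
Replace gamma(1) by A gamma(0) + B and collect gamma(0):
  gamma(0) [0.813376 - (0.598576)(0.735915)] = c_0 = 2
  gamma(0) * 0.372875 = 2
  gamma(0) = 2 / 0.372875 = 5.363733.
Therefore gamma(0) = 5.3637 (to 4 decimal places).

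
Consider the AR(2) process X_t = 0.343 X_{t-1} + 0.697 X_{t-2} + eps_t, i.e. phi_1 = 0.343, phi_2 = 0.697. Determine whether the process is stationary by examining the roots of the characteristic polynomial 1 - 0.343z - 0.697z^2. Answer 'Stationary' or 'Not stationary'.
\text{Not stationary}

The AR(p) characteristic polynomial is P(z) = 1 - 0.343z - 0.697z^2.
Stationarity requires all roots to lie outside the unit circle, i.e. |z| > 1 for every root.
Set 1 + (-0.343) z + (-0.697) z^2 = 0, i.e. a z^2 + b z + c = 0 with a = -0.697, b = -0.343, c = 1.
Discriminant D = b^2 - 4ac = (-0.343)^2 - 4*(-0.697)*1 = 0.117649 - (-2.788) = 2.905649.
D >= 0, so the roots are real: z = (-b +/- sqrt(D)) / (2a) = (0.343 +/- 1.704596) / (-1.394).
  z_1 = (0.343 + 1.704596) / (-1.394) = -1.4689,   |z_1| = 1.4689.
  z_2 = (0.343 - 1.704596) / (-1.394) = 0.9768,   |z_2| = 0.9768.
Moduli of all roots: 1.4689, 0.9768.
All moduli strictly greater than 1? No.
Verdict: Not stationary.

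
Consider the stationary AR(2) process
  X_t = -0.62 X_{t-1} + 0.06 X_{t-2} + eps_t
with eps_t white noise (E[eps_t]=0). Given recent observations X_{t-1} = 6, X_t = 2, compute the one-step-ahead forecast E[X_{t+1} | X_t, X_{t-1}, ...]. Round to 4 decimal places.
E[X_{t+1} \mid \mathcal F_t] = -0.8800

For an AR(p) model X_t = c + sum_i phi_i X_{t-i} + eps_t, the
one-step-ahead conditional mean is
  E[X_{t+1} | X_t, ...] = c + sum_i phi_i X_{t+1-i}.
Substitute known values:
  E[X_{t+1} | ...] = (-0.62) * (2) + (0.06) * (6)
                   = -0.8800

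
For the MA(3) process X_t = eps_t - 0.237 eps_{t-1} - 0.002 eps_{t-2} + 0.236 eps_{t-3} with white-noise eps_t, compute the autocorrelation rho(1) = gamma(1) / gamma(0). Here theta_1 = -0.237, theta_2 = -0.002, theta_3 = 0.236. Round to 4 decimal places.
\rho(1) = -0.2132

For an MA(q) process with theta_0 = 1, the autocovariance is
  gamma(k) = sigma^2 * sum_{i=0..q-k} theta_i * theta_{i+k},
and rho(k) = gamma(k) / gamma(0). Sigma^2 cancels.
  numerator   = (1)*(-0.237) + (-0.237)*(-0.002) + (-0.002)*(0.236) = -0.236998.
  denominator = (1)^2 + (-0.237)^2 + (-0.002)^2 + (0.236)^2 = 1.111869.
  rho(1) = -0.236998 / 1.111869 = -0.2132.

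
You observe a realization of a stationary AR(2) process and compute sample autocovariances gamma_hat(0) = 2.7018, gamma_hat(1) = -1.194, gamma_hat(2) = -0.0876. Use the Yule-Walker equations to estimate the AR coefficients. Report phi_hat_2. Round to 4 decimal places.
\hat\phi_{2} = -0.2830

The Yule-Walker equations for an AR(p) process read, in matrix form,
  Gamma_p phi = r_p,   with   (Gamma_p)_{ij} = gamma(|i - j|),
                       (r_p)_i = gamma(i),   i,j = 1..p.
Substitute the sample gammas (Toeplitz matrix and right-hand side of size 2):
  Gamma_p = [[2.7018, -1.194], [-1.194, 2.7018]]
  r_p     = [-1.194, -0.0876]
Written out:
  2.7018 phi_1 - 1.194 phi_2 = -1.194
  -1.194 phi_1 + 2.7018 phi_2 = -0.0876
Solve by Cramer's rule:
  det = gamma(0)^2 - gamma(1)^2 = (2.7018)^2 - (-1.194)^2 = 7.29972324 - 1.425636 = 5.87408724
  phi_hat_1 = [gamma(1) gamma(0) - gamma(1) gamma(2)] / det = [(-1.194)(2.7018) - (-1.194)(-0.0876)] / 5.87408724 = -3.3305436 / 5.87408724 = -0.567
  phi_hat_2 = [gamma(0) gamma(2) - gamma(1)^2] / det = [(2.7018)(-0.0876) - (-1.194)^2] / 5.87408724 = -1.66231368 / 5.87408724 = -0.283
So phi_hat = [-0.5670, -0.2830].
Therefore phi_hat_2 = -0.2830.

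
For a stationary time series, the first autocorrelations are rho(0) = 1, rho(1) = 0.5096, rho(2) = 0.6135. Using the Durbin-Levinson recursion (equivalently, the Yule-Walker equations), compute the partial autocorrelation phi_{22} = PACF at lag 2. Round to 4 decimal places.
\phi_{22} = 0.4779

The PACF at lag k is phi_{kk}, the last component of the solution
to the Yule-Walker system G_k phi = r_k where
  (G_k)_{ij} = rho(|i - j|), (r_k)_i = rho(i), i,j = 1..k.
Equivalently, Durbin-Levinson gives phi_{kk} iteratively:
  phi_{11} = rho(1)
  phi_{kk} = [rho(k) - sum_{j=1..k-1} phi_{k-1,j} rho(k-j)]
            / [1 - sum_{j=1..k-1} phi_{k-1,j} rho(j)],
  phi_{k,j} = phi_{k-1,j} - phi_{kk} phi_{k-1,k-j},  j = 1..k-1.
Step k = 1:
  phi_11 = rho(1) = 0.5096.
Step k = 2:
  phi_22 = [rho(2) - phi_11 rho(1)] / [1 - phi_11 rho(1)] = [0.6135 - (0.5096)(0.5096)] / [1 - (0.5096)(0.5096)]
         = 0.35380784 / 0.74030784 = 0.4779.
Therefore phi_{22} = 0.4779.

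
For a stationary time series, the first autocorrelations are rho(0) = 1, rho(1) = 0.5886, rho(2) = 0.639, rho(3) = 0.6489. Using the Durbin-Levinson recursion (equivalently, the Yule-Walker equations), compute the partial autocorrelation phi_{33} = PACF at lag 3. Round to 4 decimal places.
\phi_{33} = 0.3400

The PACF at lag k is phi_{kk}, the last component of the solution
to the Yule-Walker system G_k phi = r_k where
  (G_k)_{ij} = rho(|i - j|), (r_k)_i = rho(i), i,j = 1..k.
Equivalently, Durbin-Levinson gives phi_{kk} iteratively:
  phi_{11} = rho(1)
  phi_{kk} = [rho(k) - sum_{j=1..k-1} phi_{k-1,j} rho(k-j)]
            / [1 - sum_{j=1..k-1} phi_{k-1,j} rho(j)],
  phi_{k,j} = phi_{k-1,j} - phi_{kk} phi_{k-1,k-j},  j = 1..k-1.
Step k = 1:
  phi_11 = rho(1) = 0.5886.
Step k = 2:
  phi_22 = [rho(2) - phi_11 rho(1)] / [1 - phi_11 rho(1)] = [0.639 - (0.5886)(0.5886)] / [1 - (0.5886)(0.5886)]
         = 0.29255004 / 0.65355004 = 0.447632.
  Update: phi_21 = phi_11 - phi_22 phi_11 = 0.5886 - (0.447632)(0.5886) = 0.325124.
Step k = 3:
  phi_33 = [rho(3) - phi_21 rho(2) - phi_22 rho(1)] / [1 - phi_21 rho(1) - phi_22 rho(2)]
    numerator   = 0.6489 - (0.325124)(0.639) - (0.447632)(0.5886) = 0.17766965
    denominator = 1 - (0.325124)(0.5886) - (0.447632)(0.639) = 0.52259522
  phi_33 = 0.17766965 / 0.52259522 = 0.34.
Therefore phi_{33} = 0.3400.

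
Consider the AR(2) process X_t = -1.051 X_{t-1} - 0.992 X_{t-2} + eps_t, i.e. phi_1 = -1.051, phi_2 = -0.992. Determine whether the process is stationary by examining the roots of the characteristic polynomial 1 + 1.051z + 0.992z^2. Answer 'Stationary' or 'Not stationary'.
\text{Stationary}

The AR(p) characteristic polynomial is P(z) = 1 + 1.051z + 0.992z^2.
Stationarity requires all roots to lie outside the unit circle, i.e. |z| > 1 for every root.
Set 1 + (1.051) z + (0.992) z^2 = 0, i.e. a z^2 + b z + c = 0 with a = 0.992, b = 1.051, c = 1.
Discriminant D = b^2 - 4ac = (1.051)^2 - 4*(0.992)*1 = 1.104601 - (3.968) = -2.863399.
D < 0, so the roots are the complex-conjugate pair z = (-b +/- i sqrt(-D)) / (2a) = -0.5297 +/- 0.8529i.
For a conjugate pair |z|^2 = z * conj(z) = (product of roots) = c/a = 1/(0.992) = 1.008065, so |z| = sqrt(1.008065) = 1.004 for both roots.
Moduli of all roots: 1.0040, 1.0040.
All moduli strictly greater than 1? Yes.
Verdict: Stationary.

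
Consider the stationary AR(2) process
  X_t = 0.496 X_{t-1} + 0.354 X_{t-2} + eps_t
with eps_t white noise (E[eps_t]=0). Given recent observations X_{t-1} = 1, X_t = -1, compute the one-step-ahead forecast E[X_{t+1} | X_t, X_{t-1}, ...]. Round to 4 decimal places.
E[X_{t+1} \mid \mathcal F_t] = -0.1420

For an AR(p) model X_t = c + sum_i phi_i X_{t-i} + eps_t, the
one-step-ahead conditional mean is
  E[X_{t+1} | X_t, ...] = c + sum_i phi_i X_{t+1-i}.
Substitute known values:
  E[X_{t+1} | ...] = (0.496) * (-1) + (0.354) * (1)
                   = -0.1420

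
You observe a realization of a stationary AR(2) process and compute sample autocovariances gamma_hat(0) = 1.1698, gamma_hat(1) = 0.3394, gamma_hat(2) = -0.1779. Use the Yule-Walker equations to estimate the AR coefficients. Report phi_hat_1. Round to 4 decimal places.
\hat\phi_{1} = 0.3650

The Yule-Walker equations for an AR(p) process read, in matrix form,
  Gamma_p phi = r_p,   with   (Gamma_p)_{ij} = gamma(|i - j|),
                       (r_p)_i = gamma(i),   i,j = 1..p.
Substitute the sample gammas (Toeplitz matrix and right-hand side of size 2):
  Gamma_p = [[1.1698, 0.3394], [0.3394, 1.1698]]
  r_p     = [0.3394, -0.1779]
Written out:
  1.1698 phi_1 + 0.3394 phi_2 = 0.3394
  0.3394 phi_1 + 1.1698 phi_2 = -0.1779
Solve by Cramer's rule:
  det = gamma(0)^2 - gamma(1)^2 = (1.1698)^2 - (0.3394)^2 = 1.36843204 - 0.11519236 = 1.25323968
  phi_hat_1 = [gamma(1) gamma(0) - gamma(1) gamma(2)] / det = [(0.3394)(1.1698) - (0.3394)(-0.1779)] / 1.25323968 = 0.45740938 / 1.25323968 = 0.365
  phi_hat_2 = [gamma(0) gamma(2) - gamma(1)^2] / det = [(1.1698)(-0.1779) - (0.3394)^2] / 1.25323968 = -0.32329978 / 1.25323968 = -0.258
So phi_hat = [0.3650, -0.2580].
Therefore phi_hat_1 = 0.3650.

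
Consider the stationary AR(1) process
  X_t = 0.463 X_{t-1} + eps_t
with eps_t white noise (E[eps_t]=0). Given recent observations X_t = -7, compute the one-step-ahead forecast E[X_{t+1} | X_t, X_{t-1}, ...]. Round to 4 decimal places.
E[X_{t+1} \mid \mathcal F_t] = -3.2410

For an AR(p) model X_t = c + sum_i phi_i X_{t-i} + eps_t, the
one-step-ahead conditional mean is
  E[X_{t+1} | X_t, ...] = c + sum_i phi_i X_{t+1-i}.
Substitute known values:
  E[X_{t+1} | ...] = (0.463) * (-7)
                   = -3.2410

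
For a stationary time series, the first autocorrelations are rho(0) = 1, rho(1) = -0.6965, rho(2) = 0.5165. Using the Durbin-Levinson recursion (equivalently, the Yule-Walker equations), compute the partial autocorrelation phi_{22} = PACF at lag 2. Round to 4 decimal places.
\phi_{22} = 0.0610

The PACF at lag k is phi_{kk}, the last component of the solution
to the Yule-Walker system G_k phi = r_k where
  (G_k)_{ij} = rho(|i - j|), (r_k)_i = rho(i), i,j = 1..k.
Equivalently, Durbin-Levinson gives phi_{kk} iteratively:
  phi_{11} = rho(1)
  phi_{kk} = [rho(k) - sum_{j=1..k-1} phi_{k-1,j} rho(k-j)]
            / [1 - sum_{j=1..k-1} phi_{k-1,j} rho(j)],
  phi_{k,j} = phi_{k-1,j} - phi_{kk} phi_{k-1,k-j},  j = 1..k-1.
Step k = 1:
  phi_11 = rho(1) = -0.6965.
Step k = 2:
  phi_22 = [rho(2) - phi_11 rho(1)] / [1 - phi_11 rho(1)] = [0.5165 - (-0.6965)(-0.6965)] / [1 - (-0.6965)(-0.6965)]
         = 0.03138775 / 0.51488775 = 0.061.
Therefore phi_{22} = 0.0610.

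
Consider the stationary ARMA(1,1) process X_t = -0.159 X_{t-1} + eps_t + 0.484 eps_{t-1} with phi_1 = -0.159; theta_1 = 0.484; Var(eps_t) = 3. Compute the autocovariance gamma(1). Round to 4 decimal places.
\gamma(1) = 0.9233

Multiply the model equation by X_{t-k} and take expectations. With theta_0 = psi_0 = 1 and psi_j the MA(infinity) weights, this gives
  gamma(k) - sum_i phi_i gamma(k-i) = c_k,
  c_k = sigma^2 * sum_{j=k..q} theta_j psi_{j-k}   (c_k = 0 for k > q),
using gamma(-m) = gamma(m).
psi-weights needed (psi_j = theta_j + sum_i phi_i psi_{j-i}):
  psi_1 = theta_1 + phi_1 = 0.484 + (-0.159) = 0.325
Right-hand sides:
  c_0 = sigma^2 (1 + theta_1 psi_1) = 3 * (1 + (0.484)(0.325)) = 3 * 1.1573 = 3.4719
  c_1 = sigma^2 theta_1 = 3 * (0.484) = 1.452
  c_2 = 0
Equations for k = 0 and k = 1 (AR order 1):
  gamma(0) = phi_1 gamma(1) + c_0
  gamma(1) = phi_1 gamma(0) + c_1
Substituting the second into the first: gamma(0) (1 - phi_1^2) = c_0 + phi_1 c_1, so
  gamma(0) = (c_0 + phi_1 c_1) / (1 - phi_1^2) = (3.4719 + (-0.159)(1.452)) / (1 - (-0.159)^2) = 3.241032 / 0.974719 = 3.325094.
  gamma(1) = phi_1 gamma(0) + c_1 = (-0.159)(3.325094) + (1.452) = 0.92331.
Therefore gamma(1) = 0.9233 (to 4 decimal places).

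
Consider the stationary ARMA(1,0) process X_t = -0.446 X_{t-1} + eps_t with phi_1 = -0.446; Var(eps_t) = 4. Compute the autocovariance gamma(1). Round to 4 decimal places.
\gamma(1) = -2.2270

Multiply the model equation by X_{t-k} and take expectations. With theta_0 = psi_0 = 1 and psi_j the MA(infinity) weights, this gives
  gamma(k) - sum_i phi_i gamma(k-i) = c_k,
  c_k = sigma^2 * sum_{j=k..q} theta_j psi_{j-k}   (c_k = 0 for k > q),
using gamma(-m) = gamma(m).
Pure AR (q = 0): c_0 = sigma^2 = 4, c_k = 0 for k >= 1.
Equations for k = 0 and k = 1 (AR order 1):
  gamma(0) = phi_1 gamma(1) + c_0
  gamma(1) = phi_1 gamma(0) + c_1
Substituting the second into the first: gamma(0) (1 - phi_1^2) = c_0 + phi_1 c_1, so
  gamma(0) = c_0 / (1 - phi_1^2) = 4 / (1 - (-0.446)^2) = 4 / 0.801084 = 4.993234.
  gamma(1) = phi_1 gamma(0) = (-0.446)(4.993234) = -2.226982.
Therefore gamma(1) = -2.2270 (to 4 decimal places).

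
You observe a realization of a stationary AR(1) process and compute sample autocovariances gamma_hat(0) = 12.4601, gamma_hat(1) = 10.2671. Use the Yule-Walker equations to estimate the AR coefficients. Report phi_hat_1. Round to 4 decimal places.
\hat\phi_{1} = 0.8240

The Yule-Walker equations for an AR(p) process read, in matrix form,
  Gamma_p phi = r_p,   with   (Gamma_p)_{ij} = gamma(|i - j|),
                       (r_p)_i = gamma(i),   i,j = 1..p.
Substitute the sample gammas (Toeplitz matrix and right-hand side of size 1):
  Gamma_p = [[12.4601]]
  r_p     = [10.2671]
With p = 1 this is the single equation gamma(0) phi_1 = gamma(1):
  phi_hat_1 = gamma(1) / gamma(0) = 10.2671 / 12.4601 = 0.8240.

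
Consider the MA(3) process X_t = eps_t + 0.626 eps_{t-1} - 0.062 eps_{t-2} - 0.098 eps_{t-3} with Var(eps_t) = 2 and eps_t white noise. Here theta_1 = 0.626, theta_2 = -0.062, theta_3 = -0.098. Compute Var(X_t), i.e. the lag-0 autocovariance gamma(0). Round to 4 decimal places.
\gamma(0) = 2.8106

For an MA(q) process X_t = eps_t + sum_i theta_i eps_{t-i} with
Var(eps_t) = sigma^2, the variance is
  gamma(0) = sigma^2 * (1 + sum_i theta_i^2).
  sum_i theta_i^2 = (0.626)^2 + (-0.062)^2 + (-0.098)^2 = 0.391876 + 0.003844 + 0.009604 = 0.405324.
  gamma(0) = 2 * (1 + 0.405324) = 2 * 1.405324 = 2.810648, which rounds to 2.8106.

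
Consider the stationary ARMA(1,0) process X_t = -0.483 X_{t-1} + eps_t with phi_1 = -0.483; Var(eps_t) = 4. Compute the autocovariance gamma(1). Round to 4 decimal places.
\gamma(1) = -2.5199

Multiply the model equation by X_{t-k} and take expectations. With theta_0 = psi_0 = 1 and psi_j the MA(infinity) weights, this gives
  gamma(k) - sum_i phi_i gamma(k-i) = c_k,
  c_k = sigma^2 * sum_{j=k..q} theta_j psi_{j-k}   (c_k = 0 for k > q),
using gamma(-m) = gamma(m).
Pure AR (q = 0): c_0 = sigma^2 = 4, c_k = 0 for k >= 1.
Equations for k = 0 and k = 1 (AR order 1):
  gamma(0) = phi_1 gamma(1) + c_0
  gamma(1) = phi_1 gamma(0) + c_1
Substituting the second into the first: gamma(0) (1 - phi_1^2) = c_0 + phi_1 c_1, so
  gamma(0) = c_0 / (1 - phi_1^2) = 4 / (1 - (-0.483)^2) = 4 / 0.766711 = 5.21709.
  gamma(1) = phi_1 gamma(0) = (-0.483)(5.21709) = -2.519854.
Therefore gamma(1) = -2.5199 (to 4 decimal places).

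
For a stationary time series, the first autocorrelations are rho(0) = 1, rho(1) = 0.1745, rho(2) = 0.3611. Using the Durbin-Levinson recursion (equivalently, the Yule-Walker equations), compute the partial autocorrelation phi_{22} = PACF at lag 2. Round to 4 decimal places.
\phi_{22} = 0.3410

The PACF at lag k is phi_{kk}, the last component of the solution
to the Yule-Walker system G_k phi = r_k where
  (G_k)_{ij} = rho(|i - j|), (r_k)_i = rho(i), i,j = 1..k.
Equivalently, Durbin-Levinson gives phi_{kk} iteratively:
  phi_{11} = rho(1)
  phi_{kk} = [rho(k) - sum_{j=1..k-1} phi_{k-1,j} rho(k-j)]
            / [1 - sum_{j=1..k-1} phi_{k-1,j} rho(j)],
  phi_{k,j} = phi_{k-1,j} - phi_{kk} phi_{k-1,k-j},  j = 1..k-1.
Step k = 1:
  phi_11 = rho(1) = 0.1745.
Step k = 2:
  phi_22 = [rho(2) - phi_11 rho(1)] / [1 - phi_11 rho(1)] = [0.3611 - (0.1745)(0.1745)] / [1 - (0.1745)(0.1745)]
         = 0.33064975 / 0.96954975 = 0.341.
Therefore phi_{22} = 0.3410.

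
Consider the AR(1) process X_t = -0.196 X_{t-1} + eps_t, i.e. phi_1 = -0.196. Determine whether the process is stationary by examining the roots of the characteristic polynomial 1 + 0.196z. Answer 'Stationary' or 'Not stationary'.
\text{Stationary}

The AR(p) characteristic polynomial is P(z) = 1 + 0.196z.
Stationarity requires all roots to lie outside the unit circle, i.e. |z| > 1 for every root.
This is linear in z: 1 + (0.196) z = 0  =>  z = -1/(0.196) = -5.102041,  |z| = 5.102041.
Moduli of all roots: 5.1020.
All moduli strictly greater than 1? Yes.
Verdict: Stationary.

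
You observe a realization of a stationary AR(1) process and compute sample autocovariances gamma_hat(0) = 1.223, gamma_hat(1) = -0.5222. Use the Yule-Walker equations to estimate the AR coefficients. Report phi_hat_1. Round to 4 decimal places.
\hat\phi_{1} = -0.4270

The Yule-Walker equations for an AR(p) process read, in matrix form,
  Gamma_p phi = r_p,   with   (Gamma_p)_{ij} = gamma(|i - j|),
                       (r_p)_i = gamma(i),   i,j = 1..p.
Substitute the sample gammas (Toeplitz matrix and right-hand side of size 1):
  Gamma_p = [[1.223]]
  r_p     = [-0.5222]
With p = 1 this is the single equation gamma(0) phi_1 = gamma(1):
  phi_hat_1 = gamma(1) / gamma(0) = -0.5222 / 1.223 = -0.4270.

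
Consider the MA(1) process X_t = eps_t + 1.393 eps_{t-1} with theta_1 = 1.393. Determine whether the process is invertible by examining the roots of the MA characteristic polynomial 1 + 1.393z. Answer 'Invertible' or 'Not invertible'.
\text{Not invertible}

The MA(q) characteristic polynomial is P(z) = 1 + 1.393z.
Invertibility requires all roots to lie outside the unit circle, i.e. |z| > 1 for every root.
This is linear in z: 1 + (1.393) z = 0  =>  z = -1/(1.393) = -0.717875,  |z| = 0.717875.
Moduli of all roots: 0.7179.
All moduli strictly greater than 1? No.
Verdict: Not invertible.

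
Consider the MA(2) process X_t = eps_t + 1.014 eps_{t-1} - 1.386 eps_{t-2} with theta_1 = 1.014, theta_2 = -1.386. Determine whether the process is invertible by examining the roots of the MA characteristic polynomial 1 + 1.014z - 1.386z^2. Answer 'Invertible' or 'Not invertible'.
\text{Not invertible}

The MA(q) characteristic polynomial is P(z) = 1 + 1.014z - 1.386z^2.
Invertibility requires all roots to lie outside the unit circle, i.e. |z| > 1 for every root.
Set 1 + (1.014) z + (-1.386) z^2 = 0, i.e. a z^2 + b z + c = 0 with a = -1.386, b = 1.014, c = 1.
Discriminant D = b^2 - 4ac = (1.014)^2 - 4*(-1.386)*1 = 1.028196 - (-5.544) = 6.572196.
D >= 0, so the roots are real: z = (-b +/- sqrt(D)) / (2a) = (-1.014 +/- 2.563629) / (-2.772).
  z_1 = (-1.014 + 2.563629) / (-2.772) = -0.559,   |z_1| = 0.559.
  z_2 = (-1.014 - 2.563629) / (-2.772) = 1.2906,   |z_2| = 1.2906.
Moduli of all roots: 0.5590, 1.2906.
All moduli strictly greater than 1? No.
Verdict: Not invertible.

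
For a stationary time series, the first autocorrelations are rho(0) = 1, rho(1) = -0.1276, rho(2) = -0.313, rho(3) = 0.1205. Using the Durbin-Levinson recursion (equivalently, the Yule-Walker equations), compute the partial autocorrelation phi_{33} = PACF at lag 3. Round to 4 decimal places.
\phi_{33} = 0.0280

The PACF at lag k is phi_{kk}, the last component of the solution
to the Yule-Walker system G_k phi = r_k where
  (G_k)_{ij} = rho(|i - j|), (r_k)_i = rho(i), i,j = 1..k.
Equivalently, Durbin-Levinson gives phi_{kk} iteratively:
  phi_{11} = rho(1)
  phi_{kk} = [rho(k) - sum_{j=1..k-1} phi_{k-1,j} rho(k-j)]
            / [1 - sum_{j=1..k-1} phi_{k-1,j} rho(j)],
  phi_{k,j} = phi_{k-1,j} - phi_{kk} phi_{k-1,k-j},  j = 1..k-1.
Step k = 1:
  phi_11 = rho(1) = -0.1276.
Step k = 2:
  phi_22 = [rho(2) - phi_11 rho(1)] / [1 - phi_11 rho(1)] = [-0.313 - (-0.1276)(-0.1276)] / [1 - (-0.1276)(-0.1276)]
         = -0.32928176 / 0.98371824 = -0.334732.
  Update: phi_21 = phi_11 - phi_22 phi_11 = -0.1276 - (-0.334732)(-0.1276) = -0.170312.
Step k = 3:
  phi_33 = [rho(3) - phi_21 rho(2) - phi_22 rho(1)] / [1 - phi_21 rho(1) - phi_22 rho(2)]
    numerator   = 0.1205 - (-0.170312)(-0.313) - (-0.334732)(-0.1276) = 0.02448064
    denominator = 1 - (-0.170312)(-0.1276) - (-0.334732)(-0.313) = 0.87349717
  phi_33 = 0.02448064 / 0.87349717 = 0.028.
Therefore phi_{33} = 0.0280.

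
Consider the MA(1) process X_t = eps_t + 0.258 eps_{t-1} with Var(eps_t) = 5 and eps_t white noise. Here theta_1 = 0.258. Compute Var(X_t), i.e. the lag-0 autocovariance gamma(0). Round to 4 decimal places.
\gamma(0) = 5.3328

For an MA(q) process X_t = eps_t + sum_i theta_i eps_{t-i} with
Var(eps_t) = sigma^2, the variance is
  gamma(0) = sigma^2 * (1 + sum_i theta_i^2).
  sum_i theta_i^2 = (0.258)^2 = 0.066564.
  gamma(0) = 5 * (1 + 0.066564) = 5 * 1.066564 = 5.33282, which rounds to 5.3328.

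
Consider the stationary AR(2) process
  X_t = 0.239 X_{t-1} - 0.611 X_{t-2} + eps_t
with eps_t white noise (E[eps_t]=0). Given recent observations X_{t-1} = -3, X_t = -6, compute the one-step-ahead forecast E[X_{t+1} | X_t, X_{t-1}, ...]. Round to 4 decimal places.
E[X_{t+1} \mid \mathcal F_t] = 0.3990

For an AR(p) model X_t = c + sum_i phi_i X_{t-i} + eps_t, the
one-step-ahead conditional mean is
  E[X_{t+1} | X_t, ...] = c + sum_i phi_i X_{t+1-i}.
Substitute known values:
  E[X_{t+1} | ...] = (0.239) * (-6) + (-0.611) * (-3)
                   = 0.3990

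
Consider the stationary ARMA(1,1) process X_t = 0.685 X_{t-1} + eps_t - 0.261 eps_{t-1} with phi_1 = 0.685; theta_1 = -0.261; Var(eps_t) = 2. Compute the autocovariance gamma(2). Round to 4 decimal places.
\gamma(2) = 0.8987

Multiply the model equation by X_{t-k} and take expectations. With theta_0 = psi_0 = 1 and psi_j the MA(infinity) weights, this gives
  gamma(k) - sum_i phi_i gamma(k-i) = c_k,
  c_k = sigma^2 * sum_{j=k..q} theta_j psi_{j-k}   (c_k = 0 for k > q),
using gamma(-m) = gamma(m).
psi-weights needed (psi_j = theta_j + sum_i phi_i psi_{j-i}):
  psi_1 = theta_1 + phi_1 = -0.261 + (0.685) = 0.424
Right-hand sides:
  c_0 = sigma^2 (1 + theta_1 psi_1) = 2 * (1 + (-0.261)(0.424)) = 2 * 0.889336 = 1.778672
  c_1 = sigma^2 theta_1 = 2 * (-0.261) = -0.522
  c_2 = 0
Equations for k = 0 and k = 1 (AR order 1):
  gamma(0) = phi_1 gamma(1) + c_0
  gamma(1) = phi_1 gamma(0) + c_1
Substituting the second into the first: gamma(0) (1 - phi_1^2) = c_0 + phi_1 c_1, so
  gamma(0) = (c_0 + phi_1 c_1) / (1 - phi_1^2) = (1.778672 + (0.685)(-0.522)) / (1 - (0.685)^2) = 1.421102 / 0.530775 = 2.677409.
  gamma(1) = phi_1 gamma(0) + c_1 = (0.685)(2.677409) + (-0.522) = 1.312025.
For k = 2 (> q): gamma(2) = phi_1 gamma(1) = (0.685)(1.312025) = 0.898737.
Therefore gamma(2) = 0.8987 (to 4 decimal places).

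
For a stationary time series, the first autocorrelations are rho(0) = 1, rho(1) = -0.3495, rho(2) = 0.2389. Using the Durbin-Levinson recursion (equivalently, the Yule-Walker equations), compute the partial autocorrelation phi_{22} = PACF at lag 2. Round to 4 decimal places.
\phi_{22} = 0.1330

The PACF at lag k is phi_{kk}, the last component of the solution
to the Yule-Walker system G_k phi = r_k where
  (G_k)_{ij} = rho(|i - j|), (r_k)_i = rho(i), i,j = 1..k.
Equivalently, Durbin-Levinson gives phi_{kk} iteratively:
  phi_{11} = rho(1)
  phi_{kk} = [rho(k) - sum_{j=1..k-1} phi_{k-1,j} rho(k-j)]
            / [1 - sum_{j=1..k-1} phi_{k-1,j} rho(j)],
  phi_{k,j} = phi_{k-1,j} - phi_{kk} phi_{k-1,k-j},  j = 1..k-1.
Step k = 1:
  phi_11 = rho(1) = -0.3495.
Step k = 2:
  phi_22 = [rho(2) - phi_11 rho(1)] / [1 - phi_11 rho(1)] = [0.2389 - (-0.3495)(-0.3495)] / [1 - (-0.3495)(-0.3495)]
         = 0.11674975 / 0.87784975 = 0.133.
Therefore phi_{22} = 0.1330.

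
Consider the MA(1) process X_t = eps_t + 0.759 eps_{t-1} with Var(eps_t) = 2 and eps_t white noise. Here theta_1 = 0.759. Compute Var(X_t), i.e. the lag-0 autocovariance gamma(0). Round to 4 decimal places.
\gamma(0) = 3.1522

For an MA(q) process X_t = eps_t + sum_i theta_i eps_{t-i} with
Var(eps_t) = sigma^2, the variance is
  gamma(0) = sigma^2 * (1 + sum_i theta_i^2).
  sum_i theta_i^2 = (0.759)^2 = 0.576081.
  gamma(0) = 2 * (1 + 0.576081) = 2 * 1.576081 = 3.152162, which rounds to 3.1522.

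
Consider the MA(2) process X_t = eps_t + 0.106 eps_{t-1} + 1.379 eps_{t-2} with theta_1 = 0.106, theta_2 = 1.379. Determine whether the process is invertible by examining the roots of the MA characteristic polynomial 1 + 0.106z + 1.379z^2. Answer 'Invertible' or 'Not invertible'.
\text{Not invertible}

The MA(q) characteristic polynomial is P(z) = 1 + 0.106z + 1.379z^2.
Invertibility requires all roots to lie outside the unit circle, i.e. |z| > 1 for every root.
Set 1 + (0.106) z + (1.379) z^2 = 0, i.e. a z^2 + b z + c = 0 with a = 1.379, b = 0.106, c = 1.
Discriminant D = b^2 - 4ac = (0.106)^2 - 4*(1.379)*1 = 0.011236 - (5.516) = -5.504764.
D < 0, so the roots are the complex-conjugate pair z = (-b +/- i sqrt(-D)) / (2a) = -0.0384 +/- 0.8507i.
For a conjugate pair |z|^2 = z * conj(z) = (product of roots) = c/a = 1/(1.379) = 0.725163, so |z| = sqrt(0.725163) = 0.8516 for both roots.
Moduli of all roots: 0.8516, 0.8516.
All moduli strictly greater than 1? No.
Verdict: Not invertible.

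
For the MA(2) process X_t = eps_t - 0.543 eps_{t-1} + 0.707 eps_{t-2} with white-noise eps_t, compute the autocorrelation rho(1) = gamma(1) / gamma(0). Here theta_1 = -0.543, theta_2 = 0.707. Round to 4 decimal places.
\rho(1) = -0.5165

For an MA(q) process with theta_0 = 1, the autocovariance is
  gamma(k) = sigma^2 * sum_{i=0..q-k} theta_i * theta_{i+k},
and rho(k) = gamma(k) / gamma(0). Sigma^2 cancels.
  numerator   = (1)*(-0.543) + (-0.543)*(0.707) = -0.926901.
  denominator = (1)^2 + (-0.543)^2 + (0.707)^2 = 1.794698.
  rho(1) = -0.926901 / 1.794698 = -0.5165.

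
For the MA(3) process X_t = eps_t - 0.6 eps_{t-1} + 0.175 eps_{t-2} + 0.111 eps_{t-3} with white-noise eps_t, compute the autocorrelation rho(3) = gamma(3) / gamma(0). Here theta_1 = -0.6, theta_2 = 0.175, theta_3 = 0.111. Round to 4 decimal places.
\rho(3) = 0.0791

For an MA(q) process with theta_0 = 1, the autocovariance is
  gamma(k) = sigma^2 * sum_{i=0..q-k} theta_i * theta_{i+k},
and rho(k) = gamma(k) / gamma(0). Sigma^2 cancels.
  numerator   = (1)*(0.111) = 0.111.
  denominator = (1)^2 + (-0.6)^2 + (0.175)^2 + (0.111)^2 = 1.402946.
  rho(3) = 0.111 / 1.402946 = 0.0791.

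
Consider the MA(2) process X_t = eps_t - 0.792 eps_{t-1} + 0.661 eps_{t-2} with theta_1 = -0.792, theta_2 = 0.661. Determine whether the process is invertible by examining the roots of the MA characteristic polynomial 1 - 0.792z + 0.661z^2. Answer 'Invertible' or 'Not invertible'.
\text{Invertible}

The MA(q) characteristic polynomial is P(z) = 1 - 0.792z + 0.661z^2.
Invertibility requires all roots to lie outside the unit circle, i.e. |z| > 1 for every root.
Set 1 + (-0.792) z + (0.661) z^2 = 0, i.e. a z^2 + b z + c = 0 with a = 0.661, b = -0.792, c = 1.
Discriminant D = b^2 - 4ac = (-0.792)^2 - 4*(0.661)*1 = 0.627264 - (2.644) = -2.016736.
D < 0, so the roots are the complex-conjugate pair z = (-b +/- i sqrt(-D)) / (2a) = 0.5991 +/- 1.0742i.
For a conjugate pair |z|^2 = z * conj(z) = (product of roots) = c/a = 1/(0.661) = 1.512859, so |z| = sqrt(1.512859) = 1.23 for both roots.
Moduli of all roots: 1.2300, 1.2300.
All moduli strictly greater than 1? Yes.
Verdict: Invertible.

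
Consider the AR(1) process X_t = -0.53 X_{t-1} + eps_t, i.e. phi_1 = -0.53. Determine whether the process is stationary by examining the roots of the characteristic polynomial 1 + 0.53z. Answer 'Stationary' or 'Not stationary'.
\text{Stationary}

The AR(p) characteristic polynomial is P(z) = 1 + 0.53z.
Stationarity requires all roots to lie outside the unit circle, i.e. |z| > 1 for every root.
This is linear in z: 1 + (0.53) z = 0  =>  z = -1/(0.53) = -1.886792,  |z| = 1.886792.
Moduli of all roots: 1.8868.
All moduli strictly greater than 1? Yes.
Verdict: Stationary.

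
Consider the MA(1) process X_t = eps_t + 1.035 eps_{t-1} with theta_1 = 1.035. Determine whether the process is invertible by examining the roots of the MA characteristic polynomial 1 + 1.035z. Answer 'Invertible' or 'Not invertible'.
\text{Not invertible}

The MA(q) characteristic polynomial is P(z) = 1 + 1.035z.
Invertibility requires all roots to lie outside the unit circle, i.e. |z| > 1 for every root.
This is linear in z: 1 + (1.035) z = 0  =>  z = -1/(1.035) = -0.966184,  |z| = 0.966184.
Moduli of all roots: 0.9662.
All moduli strictly greater than 1? No.
Verdict: Not invertible.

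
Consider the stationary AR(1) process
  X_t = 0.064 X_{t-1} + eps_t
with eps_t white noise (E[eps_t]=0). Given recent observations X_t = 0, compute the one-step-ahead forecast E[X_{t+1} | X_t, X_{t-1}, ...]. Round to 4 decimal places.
E[X_{t+1} \mid \mathcal F_t] = 0.0000

For an AR(p) model X_t = c + sum_i phi_i X_{t-i} + eps_t, the
one-step-ahead conditional mean is
  E[X_{t+1} | X_t, ...] = c + sum_i phi_i X_{t+1-i}.
Substitute known values:
  E[X_{t+1} | ...] = (0.064) * (0)
                   = 0.0000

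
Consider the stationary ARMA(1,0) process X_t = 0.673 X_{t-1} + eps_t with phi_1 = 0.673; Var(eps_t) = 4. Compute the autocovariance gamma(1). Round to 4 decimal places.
\gamma(1) = 4.9208

Multiply the model equation by X_{t-k} and take expectations. With theta_0 = psi_0 = 1 and psi_j the MA(infinity) weights, this gives
  gamma(k) - sum_i phi_i gamma(k-i) = c_k,
  c_k = sigma^2 * sum_{j=k..q} theta_j psi_{j-k}   (c_k = 0 for k > q),
using gamma(-m) = gamma(m).
Pure AR (q = 0): c_0 = sigma^2 = 4, c_k = 0 for k >= 1.
Equations for k = 0 and k = 1 (AR order 1):
  gamma(0) = phi_1 gamma(1) + c_0
  gamma(1) = phi_1 gamma(0) + c_1
Substituting the second into the first: gamma(0) (1 - phi_1^2) = c_0 + phi_1 c_1, so
  gamma(0) = c_0 / (1 - phi_1^2) = 4 / (1 - (0.673)^2) = 4 / 0.547071 = 7.311665.
  gamma(1) = phi_1 gamma(0) = (0.673)(7.311665) = 4.920751.
Therefore gamma(1) = 4.9208 (to 4 decimal places).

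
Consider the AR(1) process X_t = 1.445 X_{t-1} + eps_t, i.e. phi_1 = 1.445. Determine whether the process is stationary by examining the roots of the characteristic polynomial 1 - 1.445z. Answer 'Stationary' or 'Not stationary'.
\text{Not stationary}

The AR(p) characteristic polynomial is P(z) = 1 - 1.445z.
Stationarity requires all roots to lie outside the unit circle, i.e. |z| > 1 for every root.
This is linear in z: 1 + (-1.445) z = 0  =>  z = -1/(-1.445) = 0.692042,  |z| = 0.692042.
Moduli of all roots: 0.6920.
All moduli strictly greater than 1? No.
Verdict: Not stationary.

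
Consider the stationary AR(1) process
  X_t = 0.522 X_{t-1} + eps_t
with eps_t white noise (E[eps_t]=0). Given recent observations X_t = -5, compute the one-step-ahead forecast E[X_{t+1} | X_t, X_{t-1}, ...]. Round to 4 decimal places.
E[X_{t+1} \mid \mathcal F_t] = -2.6100

For an AR(p) model X_t = c + sum_i phi_i X_{t-i} + eps_t, the
one-step-ahead conditional mean is
  E[X_{t+1} | X_t, ...] = c + sum_i phi_i X_{t+1-i}.
Substitute known values:
  E[X_{t+1} | ...] = (0.522) * (-5)
                   = -2.6100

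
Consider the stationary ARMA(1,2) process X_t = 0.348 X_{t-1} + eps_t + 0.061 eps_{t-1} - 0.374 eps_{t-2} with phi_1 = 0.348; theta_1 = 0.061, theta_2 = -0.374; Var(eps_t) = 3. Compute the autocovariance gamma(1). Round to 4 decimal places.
\gamma(1) = 1.0065

Multiply the model equation by X_{t-k} and take expectations. With theta_0 = psi_0 = 1 and psi_j the MA(infinity) weights, this gives
  gamma(k) - sum_i phi_i gamma(k-i) = c_k,
  c_k = sigma^2 * sum_{j=k..q} theta_j psi_{j-k}   (c_k = 0 for k > q),
using gamma(-m) = gamma(m).
psi-weights needed (psi_j = theta_j + sum_i phi_i psi_{j-i}):
  psi_1 = theta_1 + phi_1 = 0.061 + (0.348) = 0.409
  psi_2 = theta_2 + phi_1 psi_1 = -0.374 + (0.348)(0.409) = -0.231668
Right-hand sides:
  c_0 = sigma^2 (1 + theta_1 psi_1 + theta_2 psi_2) = 3 * (1 + (0.061)(0.409) + (-0.374)(-0.231668)) = 3 * 1.111593 = 3.334778
  c_1 = sigma^2 (theta_1 + theta_2 psi_1) = 3 * (0.061 + (-0.374)(0.409)) = -0.275898
  c_2 = sigma^2 theta_2 = 3 * (-0.374) = -1.122
Equations for k = 0 and k = 1 (AR order 1):
  gamma(0) = phi_1 gamma(1) + c_0
  gamma(1) = phi_1 gamma(0) + c_1
Substituting the second into the first: gamma(0) (1 - phi_1^2) = c_0 + phi_1 c_1, so
  gamma(0) = (c_0 + phi_1 c_1) / (1 - phi_1^2) = (3.334778 + (0.348)(-0.275898)) / (1 - (0.348)^2) = 3.238766 / 0.878896 = 3.685039.
  gamma(1) = phi_1 gamma(0) + c_1 = (0.348)(3.685039) + (-0.275898) = 1.006496.
Therefore gamma(1) = 1.0065 (to 4 decimal places).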